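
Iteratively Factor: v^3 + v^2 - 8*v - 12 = (v + 2)*(v^2 - v - 6) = (v - 3)*(v + 2)*(v + 2)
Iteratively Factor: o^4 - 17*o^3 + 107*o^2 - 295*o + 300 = (o - 3)*(o^3 - 14*o^2 + 65*o - 100) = (o - 5)*(o - 3)*(o^2 - 9*o + 20) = (o - 5)^2*(o - 3)*(o - 4)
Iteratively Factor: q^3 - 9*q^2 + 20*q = (q)*(q^2 - 9*q + 20) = q*(q - 5)*(q - 4)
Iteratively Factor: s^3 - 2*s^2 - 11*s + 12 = (s - 1)*(s^2 - s - 12) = (s - 4)*(s - 1)*(s + 3)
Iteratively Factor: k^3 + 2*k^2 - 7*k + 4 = (k + 4)*(k^2 - 2*k + 1) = (k - 1)*(k + 4)*(k - 1)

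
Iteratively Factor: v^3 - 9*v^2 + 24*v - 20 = (v - 2)*(v^2 - 7*v + 10) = (v - 5)*(v - 2)*(v - 2)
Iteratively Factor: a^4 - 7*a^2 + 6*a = (a - 1)*(a^3 + a^2 - 6*a) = (a - 1)*(a + 3)*(a^2 - 2*a) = (a - 2)*(a - 1)*(a + 3)*(a)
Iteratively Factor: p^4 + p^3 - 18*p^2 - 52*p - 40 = (p - 5)*(p^3 + 6*p^2 + 12*p + 8) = (p - 5)*(p + 2)*(p^2 + 4*p + 4) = (p - 5)*(p + 2)^2*(p + 2)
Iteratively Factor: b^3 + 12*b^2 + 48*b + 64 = (b + 4)*(b^2 + 8*b + 16) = (b + 4)^2*(b + 4)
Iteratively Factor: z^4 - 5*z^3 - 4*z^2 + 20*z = (z)*(z^3 - 5*z^2 - 4*z + 20) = z*(z + 2)*(z^2 - 7*z + 10) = z*(z - 5)*(z + 2)*(z - 2)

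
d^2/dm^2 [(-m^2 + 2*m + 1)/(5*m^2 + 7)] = 4*(25*m^3 + 90*m^2 - 105*m - 42)/(125*m^6 + 525*m^4 + 735*m^2 + 343)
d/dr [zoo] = 0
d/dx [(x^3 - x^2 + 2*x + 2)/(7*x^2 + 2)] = (7*x^4 - 8*x^2 - 32*x + 4)/(49*x^4 + 28*x^2 + 4)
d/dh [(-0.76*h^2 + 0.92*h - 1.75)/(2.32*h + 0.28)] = (-1.7632*h^2 - 0.4256*h + 4.3176)/(5.3824*h^2 + 1.2992*h + 0.0784)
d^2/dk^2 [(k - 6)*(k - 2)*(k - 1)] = 6*k - 18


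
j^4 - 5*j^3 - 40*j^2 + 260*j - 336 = (j - 6)*(j - 4)*(j - 2)*(j + 7)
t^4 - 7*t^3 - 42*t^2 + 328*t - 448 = (t - 8)*(t - 4)*(t - 2)*(t + 7)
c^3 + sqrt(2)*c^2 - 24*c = c*(c - 3*sqrt(2))*(c + 4*sqrt(2))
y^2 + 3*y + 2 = (y + 1)*(y + 2)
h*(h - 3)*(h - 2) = h^3 - 5*h^2 + 6*h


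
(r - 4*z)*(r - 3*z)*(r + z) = r^3 - 6*r^2*z + 5*r*z^2 + 12*z^3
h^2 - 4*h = h*(h - 4)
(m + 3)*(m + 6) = m^2 + 9*m + 18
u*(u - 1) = u^2 - u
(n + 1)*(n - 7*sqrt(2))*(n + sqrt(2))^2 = n^4 - 5*sqrt(2)*n^3 + n^3 - 26*n^2 - 5*sqrt(2)*n^2 - 26*n - 14*sqrt(2)*n - 14*sqrt(2)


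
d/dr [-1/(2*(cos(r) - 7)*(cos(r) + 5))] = (1 - cos(r))*sin(r)/((cos(r) - 7)^2*(cos(r) + 5)^2)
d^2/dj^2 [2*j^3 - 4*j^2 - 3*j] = 12*j - 8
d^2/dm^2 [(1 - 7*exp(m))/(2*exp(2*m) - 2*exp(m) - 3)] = (-28*exp(4*m) - 12*exp(3*m) - 264*exp(2*m) + 70*exp(m) - 69)*exp(m)/(8*exp(6*m) - 24*exp(5*m) - 12*exp(4*m) + 64*exp(3*m) + 18*exp(2*m) - 54*exp(m) - 27)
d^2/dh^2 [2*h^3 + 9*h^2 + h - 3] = 12*h + 18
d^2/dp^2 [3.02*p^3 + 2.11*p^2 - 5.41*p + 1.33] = 18.12*p + 4.22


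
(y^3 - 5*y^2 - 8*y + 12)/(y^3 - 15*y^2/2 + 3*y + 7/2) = 2*(y^2 - 4*y - 12)/(2*y^2 - 13*y - 7)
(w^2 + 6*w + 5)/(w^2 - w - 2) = (w + 5)/(w - 2)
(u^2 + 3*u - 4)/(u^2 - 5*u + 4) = (u + 4)/(u - 4)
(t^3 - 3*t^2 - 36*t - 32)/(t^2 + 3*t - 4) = (t^2 - 7*t - 8)/(t - 1)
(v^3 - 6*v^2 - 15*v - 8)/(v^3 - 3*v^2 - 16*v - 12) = (v^2 - 7*v - 8)/(v^2 - 4*v - 12)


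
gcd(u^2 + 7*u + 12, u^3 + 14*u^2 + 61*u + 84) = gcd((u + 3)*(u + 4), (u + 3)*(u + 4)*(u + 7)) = u^2 + 7*u + 12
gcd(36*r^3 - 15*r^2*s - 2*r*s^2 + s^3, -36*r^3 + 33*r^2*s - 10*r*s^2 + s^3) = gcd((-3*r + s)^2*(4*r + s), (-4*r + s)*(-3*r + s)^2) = 9*r^2 - 6*r*s + s^2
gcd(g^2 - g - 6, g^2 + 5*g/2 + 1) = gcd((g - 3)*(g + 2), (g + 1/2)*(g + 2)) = g + 2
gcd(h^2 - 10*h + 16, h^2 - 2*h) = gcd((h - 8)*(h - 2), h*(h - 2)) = h - 2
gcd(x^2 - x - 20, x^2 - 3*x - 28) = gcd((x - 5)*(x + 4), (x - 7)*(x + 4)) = x + 4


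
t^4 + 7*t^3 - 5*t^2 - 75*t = t*(t - 3)*(t + 5)^2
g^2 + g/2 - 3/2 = (g - 1)*(g + 3/2)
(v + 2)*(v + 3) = v^2 + 5*v + 6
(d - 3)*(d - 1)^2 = d^3 - 5*d^2 + 7*d - 3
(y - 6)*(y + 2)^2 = y^3 - 2*y^2 - 20*y - 24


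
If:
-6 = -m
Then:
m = 6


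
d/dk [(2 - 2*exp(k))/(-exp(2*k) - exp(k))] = 2*(-exp(2*k) + 2*exp(k) + 1)*exp(-k)/(exp(2*k) + 2*exp(k) + 1)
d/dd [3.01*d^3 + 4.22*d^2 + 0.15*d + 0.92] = 9.03*d^2 + 8.44*d + 0.15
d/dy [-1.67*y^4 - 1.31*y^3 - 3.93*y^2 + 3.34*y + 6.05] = -6.68*y^3 - 3.93*y^2 - 7.86*y + 3.34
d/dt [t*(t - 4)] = 2*t - 4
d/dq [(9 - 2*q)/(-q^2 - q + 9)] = (2*q^2 + 2*q - (2*q - 9)*(2*q + 1) - 18)/(q^2 + q - 9)^2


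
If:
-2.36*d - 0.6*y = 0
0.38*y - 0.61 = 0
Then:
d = -0.41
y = 1.61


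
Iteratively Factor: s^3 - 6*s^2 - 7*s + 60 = (s + 3)*(s^2 - 9*s + 20) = (s - 5)*(s + 3)*(s - 4)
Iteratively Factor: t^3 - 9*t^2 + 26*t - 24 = (t - 4)*(t^2 - 5*t + 6) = (t - 4)*(t - 2)*(t - 3)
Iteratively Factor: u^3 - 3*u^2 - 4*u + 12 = (u - 2)*(u^2 - u - 6) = (u - 2)*(u + 2)*(u - 3)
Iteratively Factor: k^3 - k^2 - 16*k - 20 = (k + 2)*(k^2 - 3*k - 10) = (k + 2)^2*(k - 5)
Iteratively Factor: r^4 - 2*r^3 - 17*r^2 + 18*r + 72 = (r - 4)*(r^3 + 2*r^2 - 9*r - 18) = (r - 4)*(r + 2)*(r^2 - 9) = (r - 4)*(r + 2)*(r + 3)*(r - 3)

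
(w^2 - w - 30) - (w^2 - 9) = -w - 21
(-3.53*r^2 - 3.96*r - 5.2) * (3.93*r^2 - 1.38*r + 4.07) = -13.8729*r^4 - 10.6914*r^3 - 29.3383*r^2 - 8.9412*r - 21.164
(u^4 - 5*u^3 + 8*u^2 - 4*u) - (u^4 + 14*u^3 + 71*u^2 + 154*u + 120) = -19*u^3 - 63*u^2 - 158*u - 120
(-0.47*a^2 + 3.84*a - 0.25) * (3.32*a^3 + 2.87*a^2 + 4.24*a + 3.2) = -1.5604*a^5 + 11.3999*a^4 + 8.198*a^3 + 14.0601*a^2 + 11.228*a - 0.8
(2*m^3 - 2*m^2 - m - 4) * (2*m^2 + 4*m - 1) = 4*m^5 + 4*m^4 - 12*m^3 - 10*m^2 - 15*m + 4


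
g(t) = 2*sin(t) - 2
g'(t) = 2*cos(t)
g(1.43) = -0.02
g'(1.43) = 0.28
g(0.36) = -1.30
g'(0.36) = 1.87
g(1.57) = -0.00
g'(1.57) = 0.00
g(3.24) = -2.20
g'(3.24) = -1.99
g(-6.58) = -2.58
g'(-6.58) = 1.91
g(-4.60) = -0.01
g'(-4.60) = -0.22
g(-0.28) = -2.55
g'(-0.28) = 1.92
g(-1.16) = -3.83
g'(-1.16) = 0.80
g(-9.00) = -2.82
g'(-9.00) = -1.82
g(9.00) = -1.18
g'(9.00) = -1.82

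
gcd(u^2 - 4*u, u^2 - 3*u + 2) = 1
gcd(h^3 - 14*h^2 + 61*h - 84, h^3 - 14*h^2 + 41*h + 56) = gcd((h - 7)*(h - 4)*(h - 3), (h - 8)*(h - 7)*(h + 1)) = h - 7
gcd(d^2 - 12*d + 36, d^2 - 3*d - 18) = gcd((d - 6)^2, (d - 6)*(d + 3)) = d - 6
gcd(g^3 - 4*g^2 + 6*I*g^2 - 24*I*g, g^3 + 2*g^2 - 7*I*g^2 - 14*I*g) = g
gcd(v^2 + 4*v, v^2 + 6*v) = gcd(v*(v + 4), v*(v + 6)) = v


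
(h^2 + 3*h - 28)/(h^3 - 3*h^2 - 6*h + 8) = (h + 7)/(h^2 + h - 2)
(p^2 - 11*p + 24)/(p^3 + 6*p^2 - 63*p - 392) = (p - 3)/(p^2 + 14*p + 49)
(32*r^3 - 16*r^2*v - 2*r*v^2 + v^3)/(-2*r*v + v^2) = -16*r^2/v + v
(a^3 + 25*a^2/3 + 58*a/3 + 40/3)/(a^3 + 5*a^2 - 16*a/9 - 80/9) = 3*(a + 2)/(3*a - 4)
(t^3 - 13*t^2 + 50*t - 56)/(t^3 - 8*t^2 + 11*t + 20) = (t^2 - 9*t + 14)/(t^2 - 4*t - 5)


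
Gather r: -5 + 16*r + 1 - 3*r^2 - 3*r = -3*r^2 + 13*r - 4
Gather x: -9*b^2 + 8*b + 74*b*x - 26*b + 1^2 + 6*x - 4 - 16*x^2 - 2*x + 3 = -9*b^2 - 18*b - 16*x^2 + x*(74*b + 4)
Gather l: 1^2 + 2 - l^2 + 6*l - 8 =-l^2 + 6*l - 5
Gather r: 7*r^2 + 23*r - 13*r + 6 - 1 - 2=7*r^2 + 10*r + 3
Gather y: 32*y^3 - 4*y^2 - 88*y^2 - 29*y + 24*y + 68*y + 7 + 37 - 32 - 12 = 32*y^3 - 92*y^2 + 63*y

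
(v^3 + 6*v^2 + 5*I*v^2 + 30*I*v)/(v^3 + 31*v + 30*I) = v*(v + 6)/(v^2 - 5*I*v + 6)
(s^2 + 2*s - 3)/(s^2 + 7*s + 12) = (s - 1)/(s + 4)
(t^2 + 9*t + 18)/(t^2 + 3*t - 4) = (t^2 + 9*t + 18)/(t^2 + 3*t - 4)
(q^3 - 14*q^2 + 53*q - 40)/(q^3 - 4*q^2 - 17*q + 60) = (q^2 - 9*q + 8)/(q^2 + q - 12)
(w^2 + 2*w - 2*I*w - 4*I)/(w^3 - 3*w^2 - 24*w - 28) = (w - 2*I)/(w^2 - 5*w - 14)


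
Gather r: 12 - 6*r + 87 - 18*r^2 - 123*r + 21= -18*r^2 - 129*r + 120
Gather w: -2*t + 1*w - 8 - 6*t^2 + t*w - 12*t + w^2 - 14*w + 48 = -6*t^2 - 14*t + w^2 + w*(t - 13) + 40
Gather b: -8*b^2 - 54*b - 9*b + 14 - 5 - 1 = -8*b^2 - 63*b + 8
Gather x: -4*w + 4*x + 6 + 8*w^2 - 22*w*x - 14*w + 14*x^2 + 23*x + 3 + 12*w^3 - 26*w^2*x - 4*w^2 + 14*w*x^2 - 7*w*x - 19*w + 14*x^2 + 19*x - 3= 12*w^3 + 4*w^2 - 37*w + x^2*(14*w + 28) + x*(-26*w^2 - 29*w + 46) + 6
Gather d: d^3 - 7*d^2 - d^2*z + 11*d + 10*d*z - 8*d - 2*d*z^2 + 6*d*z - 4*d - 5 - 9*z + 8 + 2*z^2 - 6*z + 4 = d^3 + d^2*(-z - 7) + d*(-2*z^2 + 16*z - 1) + 2*z^2 - 15*z + 7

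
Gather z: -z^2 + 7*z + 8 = -z^2 + 7*z + 8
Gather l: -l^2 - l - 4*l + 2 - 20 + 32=-l^2 - 5*l + 14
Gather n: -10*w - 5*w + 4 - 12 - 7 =-15*w - 15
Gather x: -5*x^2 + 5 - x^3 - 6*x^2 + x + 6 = -x^3 - 11*x^2 + x + 11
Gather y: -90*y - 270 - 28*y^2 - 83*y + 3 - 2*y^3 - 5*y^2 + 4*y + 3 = -2*y^3 - 33*y^2 - 169*y - 264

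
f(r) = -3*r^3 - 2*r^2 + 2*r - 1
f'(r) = -9*r^2 - 4*r + 2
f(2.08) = -32.49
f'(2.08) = -45.26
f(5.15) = -453.52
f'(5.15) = -257.30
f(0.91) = -3.10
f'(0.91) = -9.09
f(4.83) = -376.03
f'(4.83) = -227.28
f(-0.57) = -2.23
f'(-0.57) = 1.36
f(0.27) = -0.66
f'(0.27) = 0.26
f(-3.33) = 80.94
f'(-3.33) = -84.48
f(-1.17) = -1.27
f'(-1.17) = -5.64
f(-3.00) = 56.00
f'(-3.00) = -67.00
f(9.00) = -2332.00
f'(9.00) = -763.00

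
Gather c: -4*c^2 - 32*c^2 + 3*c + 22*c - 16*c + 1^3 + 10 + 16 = -36*c^2 + 9*c + 27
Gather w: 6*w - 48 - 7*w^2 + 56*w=-7*w^2 + 62*w - 48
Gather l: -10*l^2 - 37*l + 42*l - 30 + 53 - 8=-10*l^2 + 5*l + 15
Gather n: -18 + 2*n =2*n - 18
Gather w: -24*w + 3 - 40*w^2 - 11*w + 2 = -40*w^2 - 35*w + 5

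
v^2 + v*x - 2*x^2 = (v - x)*(v + 2*x)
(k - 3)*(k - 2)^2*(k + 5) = k^4 - 2*k^3 - 19*k^2 + 68*k - 60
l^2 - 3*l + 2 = (l - 2)*(l - 1)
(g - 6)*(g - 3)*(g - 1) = g^3 - 10*g^2 + 27*g - 18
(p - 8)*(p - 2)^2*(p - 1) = p^4 - 13*p^3 + 48*p^2 - 68*p + 32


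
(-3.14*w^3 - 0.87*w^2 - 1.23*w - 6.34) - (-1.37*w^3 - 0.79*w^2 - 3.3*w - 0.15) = -1.77*w^3 - 0.08*w^2 + 2.07*w - 6.19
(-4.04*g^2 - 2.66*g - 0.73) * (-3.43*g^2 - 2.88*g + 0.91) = 13.8572*g^4 + 20.759*g^3 + 6.4883*g^2 - 0.3182*g - 0.6643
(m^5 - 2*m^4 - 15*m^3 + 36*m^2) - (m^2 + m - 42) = m^5 - 2*m^4 - 15*m^3 + 35*m^2 - m + 42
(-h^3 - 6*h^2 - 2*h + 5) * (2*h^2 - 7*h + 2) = -2*h^5 - 5*h^4 + 36*h^3 + 12*h^2 - 39*h + 10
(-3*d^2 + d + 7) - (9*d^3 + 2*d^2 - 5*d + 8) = -9*d^3 - 5*d^2 + 6*d - 1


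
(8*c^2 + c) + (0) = 8*c^2 + c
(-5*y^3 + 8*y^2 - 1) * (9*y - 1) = -45*y^4 + 77*y^3 - 8*y^2 - 9*y + 1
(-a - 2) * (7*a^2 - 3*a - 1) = -7*a^3 - 11*a^2 + 7*a + 2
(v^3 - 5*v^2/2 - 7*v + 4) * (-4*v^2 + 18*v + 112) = -4*v^5 + 28*v^4 + 95*v^3 - 422*v^2 - 712*v + 448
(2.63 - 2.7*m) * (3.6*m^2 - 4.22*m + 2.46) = -9.72*m^3 + 20.862*m^2 - 17.7406*m + 6.4698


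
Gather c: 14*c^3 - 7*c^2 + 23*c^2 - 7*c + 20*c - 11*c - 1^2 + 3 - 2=14*c^3 + 16*c^2 + 2*c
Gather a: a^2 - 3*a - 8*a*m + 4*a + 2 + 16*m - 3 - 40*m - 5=a^2 + a*(1 - 8*m) - 24*m - 6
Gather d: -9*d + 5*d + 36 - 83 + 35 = -4*d - 12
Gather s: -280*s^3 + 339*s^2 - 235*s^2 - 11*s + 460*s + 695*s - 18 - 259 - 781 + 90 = -280*s^3 + 104*s^2 + 1144*s - 968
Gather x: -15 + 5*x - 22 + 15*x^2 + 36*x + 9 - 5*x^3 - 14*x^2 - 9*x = -5*x^3 + x^2 + 32*x - 28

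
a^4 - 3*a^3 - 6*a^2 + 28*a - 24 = (a - 2)^3*(a + 3)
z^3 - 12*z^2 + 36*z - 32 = (z - 8)*(z - 2)^2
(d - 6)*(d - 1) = d^2 - 7*d + 6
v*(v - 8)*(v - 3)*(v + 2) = v^4 - 9*v^3 + 2*v^2 + 48*v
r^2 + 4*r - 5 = (r - 1)*(r + 5)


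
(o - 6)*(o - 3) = o^2 - 9*o + 18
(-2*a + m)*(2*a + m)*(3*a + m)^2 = -36*a^4 - 24*a^3*m + 5*a^2*m^2 + 6*a*m^3 + m^4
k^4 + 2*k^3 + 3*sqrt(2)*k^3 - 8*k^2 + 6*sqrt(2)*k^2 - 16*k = k*(k + 2)*(k - sqrt(2))*(k + 4*sqrt(2))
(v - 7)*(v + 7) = v^2 - 49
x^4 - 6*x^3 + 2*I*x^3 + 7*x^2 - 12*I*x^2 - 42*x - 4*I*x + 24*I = (x - 6)*(x - I)^2*(x + 4*I)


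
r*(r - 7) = r^2 - 7*r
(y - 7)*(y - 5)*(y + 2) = y^3 - 10*y^2 + 11*y + 70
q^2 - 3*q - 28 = (q - 7)*(q + 4)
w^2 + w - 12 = (w - 3)*(w + 4)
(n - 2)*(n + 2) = n^2 - 4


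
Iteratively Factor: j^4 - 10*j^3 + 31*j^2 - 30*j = (j - 2)*(j^3 - 8*j^2 + 15*j) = (j - 3)*(j - 2)*(j^2 - 5*j) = (j - 5)*(j - 3)*(j - 2)*(j)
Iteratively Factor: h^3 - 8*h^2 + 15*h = (h - 5)*(h^2 - 3*h) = (h - 5)*(h - 3)*(h)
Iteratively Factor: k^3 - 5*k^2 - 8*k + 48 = (k + 3)*(k^2 - 8*k + 16) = (k - 4)*(k + 3)*(k - 4)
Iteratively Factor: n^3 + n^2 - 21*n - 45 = (n - 5)*(n^2 + 6*n + 9) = (n - 5)*(n + 3)*(n + 3)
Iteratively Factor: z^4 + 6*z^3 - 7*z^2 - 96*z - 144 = (z + 4)*(z^3 + 2*z^2 - 15*z - 36) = (z + 3)*(z + 4)*(z^2 - z - 12) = (z + 3)^2*(z + 4)*(z - 4)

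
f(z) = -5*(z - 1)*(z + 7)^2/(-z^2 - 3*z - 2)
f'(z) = -5*(z - 1)*(z + 7)^2*(2*z + 3)/(-z^2 - 3*z - 2)^2 - 5*(z - 1)*(2*z + 14)/(-z^2 - 3*z - 2) - 5*(z + 7)^2/(-z^2 - 3*z - 2) = 5*(z^4 + 6*z^3 + 10*z^2 + 150*z + 217)/(z^4 + 6*z^3 + 13*z^2 + 12*z + 4)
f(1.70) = 26.52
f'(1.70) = 26.99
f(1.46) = 19.34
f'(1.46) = 33.16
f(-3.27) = -103.04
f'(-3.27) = -157.64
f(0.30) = -62.38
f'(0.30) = 147.13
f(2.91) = 48.85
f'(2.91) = 12.99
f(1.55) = 22.21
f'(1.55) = 30.61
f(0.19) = -80.34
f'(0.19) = 181.03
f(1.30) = 13.61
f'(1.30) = 38.62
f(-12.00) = -14.77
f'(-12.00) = 4.23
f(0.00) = -122.50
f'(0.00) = 271.25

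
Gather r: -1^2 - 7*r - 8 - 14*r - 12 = -21*r - 21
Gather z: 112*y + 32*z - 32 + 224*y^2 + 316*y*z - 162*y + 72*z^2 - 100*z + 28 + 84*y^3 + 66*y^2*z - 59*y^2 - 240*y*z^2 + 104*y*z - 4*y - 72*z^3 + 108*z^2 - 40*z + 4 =84*y^3 + 165*y^2 - 54*y - 72*z^3 + z^2*(180 - 240*y) + z*(66*y^2 + 420*y - 108)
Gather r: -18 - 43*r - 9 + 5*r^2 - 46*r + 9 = 5*r^2 - 89*r - 18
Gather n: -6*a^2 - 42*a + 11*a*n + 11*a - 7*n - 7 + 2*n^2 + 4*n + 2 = -6*a^2 - 31*a + 2*n^2 + n*(11*a - 3) - 5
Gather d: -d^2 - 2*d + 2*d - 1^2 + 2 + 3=4 - d^2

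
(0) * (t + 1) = 0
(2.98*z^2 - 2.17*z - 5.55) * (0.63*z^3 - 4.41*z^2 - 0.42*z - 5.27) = 1.8774*z^5 - 14.5089*z^4 + 4.8216*z^3 + 9.6823*z^2 + 13.7669*z + 29.2485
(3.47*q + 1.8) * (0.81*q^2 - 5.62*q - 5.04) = 2.8107*q^3 - 18.0434*q^2 - 27.6048*q - 9.072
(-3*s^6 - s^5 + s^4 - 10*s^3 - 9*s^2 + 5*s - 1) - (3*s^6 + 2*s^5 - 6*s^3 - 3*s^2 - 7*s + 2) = -6*s^6 - 3*s^5 + s^4 - 4*s^3 - 6*s^2 + 12*s - 3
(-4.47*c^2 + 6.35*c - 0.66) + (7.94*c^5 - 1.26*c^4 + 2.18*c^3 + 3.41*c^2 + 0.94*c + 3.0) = 7.94*c^5 - 1.26*c^4 + 2.18*c^3 - 1.06*c^2 + 7.29*c + 2.34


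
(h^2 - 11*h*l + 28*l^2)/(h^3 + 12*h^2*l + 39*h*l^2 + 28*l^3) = (h^2 - 11*h*l + 28*l^2)/(h^3 + 12*h^2*l + 39*h*l^2 + 28*l^3)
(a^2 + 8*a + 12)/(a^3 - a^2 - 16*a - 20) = (a + 6)/(a^2 - 3*a - 10)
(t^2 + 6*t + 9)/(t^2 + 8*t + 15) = (t + 3)/(t + 5)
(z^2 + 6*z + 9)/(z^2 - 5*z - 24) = (z + 3)/(z - 8)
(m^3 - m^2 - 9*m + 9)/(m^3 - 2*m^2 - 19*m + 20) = (m^2 - 9)/(m^2 - m - 20)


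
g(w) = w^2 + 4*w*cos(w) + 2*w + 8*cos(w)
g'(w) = -4*w*sin(w) + 2*w - 8*sin(w) + 4*cos(w) + 2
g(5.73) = 70.60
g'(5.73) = 33.11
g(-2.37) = 1.94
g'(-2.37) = -6.64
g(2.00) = 1.34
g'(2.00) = -10.21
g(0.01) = 8.06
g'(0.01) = 5.94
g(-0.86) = 1.99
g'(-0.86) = 6.35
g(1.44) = 6.75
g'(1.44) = -8.24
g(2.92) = -4.83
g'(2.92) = -0.39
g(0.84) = 9.97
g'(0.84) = -2.11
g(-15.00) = 234.50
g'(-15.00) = -64.85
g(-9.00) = 88.51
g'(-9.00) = -31.18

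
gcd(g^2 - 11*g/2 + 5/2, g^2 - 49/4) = 1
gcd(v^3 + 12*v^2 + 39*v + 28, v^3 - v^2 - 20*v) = v + 4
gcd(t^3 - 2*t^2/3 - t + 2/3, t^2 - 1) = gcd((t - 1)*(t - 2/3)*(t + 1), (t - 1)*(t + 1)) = t^2 - 1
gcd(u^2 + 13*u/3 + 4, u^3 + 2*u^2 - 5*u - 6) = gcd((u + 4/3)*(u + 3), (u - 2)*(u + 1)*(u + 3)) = u + 3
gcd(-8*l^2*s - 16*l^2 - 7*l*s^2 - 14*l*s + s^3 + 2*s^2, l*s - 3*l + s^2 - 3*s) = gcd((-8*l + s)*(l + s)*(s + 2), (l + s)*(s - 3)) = l + s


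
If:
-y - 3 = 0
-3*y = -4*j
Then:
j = -9/4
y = -3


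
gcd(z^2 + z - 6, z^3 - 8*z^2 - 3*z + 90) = z + 3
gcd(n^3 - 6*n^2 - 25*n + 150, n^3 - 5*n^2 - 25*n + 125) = n^2 - 25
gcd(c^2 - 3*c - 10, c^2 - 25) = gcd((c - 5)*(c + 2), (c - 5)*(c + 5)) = c - 5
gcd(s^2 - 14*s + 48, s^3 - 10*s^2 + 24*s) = s - 6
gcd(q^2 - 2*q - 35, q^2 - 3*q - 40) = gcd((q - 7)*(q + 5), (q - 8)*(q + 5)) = q + 5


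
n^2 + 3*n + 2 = (n + 1)*(n + 2)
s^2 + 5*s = s*(s + 5)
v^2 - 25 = (v - 5)*(v + 5)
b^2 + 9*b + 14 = (b + 2)*(b + 7)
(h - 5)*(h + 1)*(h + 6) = h^3 + 2*h^2 - 29*h - 30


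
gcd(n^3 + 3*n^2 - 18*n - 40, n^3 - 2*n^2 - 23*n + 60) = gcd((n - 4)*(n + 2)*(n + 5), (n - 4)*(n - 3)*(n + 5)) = n^2 + n - 20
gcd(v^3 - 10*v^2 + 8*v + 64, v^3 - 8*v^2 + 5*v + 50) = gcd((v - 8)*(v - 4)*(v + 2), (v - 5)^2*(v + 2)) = v + 2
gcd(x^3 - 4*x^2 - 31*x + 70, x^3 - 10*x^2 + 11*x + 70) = x - 7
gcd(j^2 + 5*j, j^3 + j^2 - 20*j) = j^2 + 5*j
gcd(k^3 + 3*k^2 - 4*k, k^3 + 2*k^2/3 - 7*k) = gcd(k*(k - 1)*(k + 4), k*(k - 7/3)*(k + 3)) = k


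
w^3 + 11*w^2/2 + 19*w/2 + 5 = (w + 1)*(w + 2)*(w + 5/2)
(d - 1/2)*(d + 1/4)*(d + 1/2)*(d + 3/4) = d^4 + d^3 - d^2/16 - d/4 - 3/64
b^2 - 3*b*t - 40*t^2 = (b - 8*t)*(b + 5*t)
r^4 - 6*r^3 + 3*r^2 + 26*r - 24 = (r - 4)*(r - 3)*(r - 1)*(r + 2)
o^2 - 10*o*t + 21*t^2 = (o - 7*t)*(o - 3*t)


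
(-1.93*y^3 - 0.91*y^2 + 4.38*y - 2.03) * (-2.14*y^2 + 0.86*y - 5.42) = 4.1302*y^5 + 0.2876*y^4 + 0.304799999999998*y^3 + 13.0432*y^2 - 25.4854*y + 11.0026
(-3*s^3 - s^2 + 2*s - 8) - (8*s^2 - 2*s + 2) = -3*s^3 - 9*s^2 + 4*s - 10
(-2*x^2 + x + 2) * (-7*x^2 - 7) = 14*x^4 - 7*x^3 - 7*x - 14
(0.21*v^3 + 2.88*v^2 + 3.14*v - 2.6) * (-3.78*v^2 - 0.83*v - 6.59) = -0.7938*v^5 - 11.0607*v^4 - 15.6435*v^3 - 11.7574*v^2 - 18.5346*v + 17.134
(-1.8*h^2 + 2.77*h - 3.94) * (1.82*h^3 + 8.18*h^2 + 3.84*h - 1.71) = -3.276*h^5 - 9.6826*h^4 + 8.5758*h^3 - 18.5144*h^2 - 19.8663*h + 6.7374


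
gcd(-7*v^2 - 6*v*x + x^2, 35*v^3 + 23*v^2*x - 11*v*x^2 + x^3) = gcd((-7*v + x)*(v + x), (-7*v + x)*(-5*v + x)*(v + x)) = -7*v^2 - 6*v*x + x^2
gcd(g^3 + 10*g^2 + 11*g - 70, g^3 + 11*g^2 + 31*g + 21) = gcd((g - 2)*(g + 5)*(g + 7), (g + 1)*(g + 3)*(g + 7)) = g + 7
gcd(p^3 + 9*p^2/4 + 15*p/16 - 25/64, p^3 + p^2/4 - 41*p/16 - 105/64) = p + 5/4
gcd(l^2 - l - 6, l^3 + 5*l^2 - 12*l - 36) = l^2 - l - 6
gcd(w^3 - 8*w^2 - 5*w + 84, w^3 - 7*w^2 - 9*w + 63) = w^2 - 4*w - 21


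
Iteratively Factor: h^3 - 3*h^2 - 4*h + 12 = (h - 2)*(h^2 - h - 6) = (h - 2)*(h + 2)*(h - 3)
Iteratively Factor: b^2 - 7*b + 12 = (b - 4)*(b - 3)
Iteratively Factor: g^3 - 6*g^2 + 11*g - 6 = (g - 2)*(g^2 - 4*g + 3) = (g - 2)*(g - 1)*(g - 3)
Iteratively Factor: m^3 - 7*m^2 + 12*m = (m - 3)*(m^2 - 4*m) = m*(m - 3)*(m - 4)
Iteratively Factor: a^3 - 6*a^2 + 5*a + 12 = (a - 3)*(a^2 - 3*a - 4) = (a - 3)*(a + 1)*(a - 4)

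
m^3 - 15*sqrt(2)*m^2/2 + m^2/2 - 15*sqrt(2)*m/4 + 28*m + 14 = (m + 1/2)*(m - 4*sqrt(2))*(m - 7*sqrt(2)/2)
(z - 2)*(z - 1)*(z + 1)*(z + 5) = z^4 + 3*z^3 - 11*z^2 - 3*z + 10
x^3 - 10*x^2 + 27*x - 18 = (x - 6)*(x - 3)*(x - 1)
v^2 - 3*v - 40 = (v - 8)*(v + 5)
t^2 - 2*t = t*(t - 2)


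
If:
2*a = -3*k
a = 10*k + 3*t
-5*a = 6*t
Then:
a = 0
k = 0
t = 0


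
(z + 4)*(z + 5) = z^2 + 9*z + 20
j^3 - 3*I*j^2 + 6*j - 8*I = (j - 4*I)*(j - I)*(j + 2*I)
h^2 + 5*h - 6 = (h - 1)*(h + 6)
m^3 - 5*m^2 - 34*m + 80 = (m - 8)*(m - 2)*(m + 5)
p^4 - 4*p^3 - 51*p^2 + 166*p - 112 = (p - 8)*(p - 2)*(p - 1)*(p + 7)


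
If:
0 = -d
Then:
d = 0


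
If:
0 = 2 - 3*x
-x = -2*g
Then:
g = 1/3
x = 2/3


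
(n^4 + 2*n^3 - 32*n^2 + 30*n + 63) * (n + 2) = n^5 + 4*n^4 - 28*n^3 - 34*n^2 + 123*n + 126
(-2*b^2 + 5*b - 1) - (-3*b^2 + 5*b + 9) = b^2 - 10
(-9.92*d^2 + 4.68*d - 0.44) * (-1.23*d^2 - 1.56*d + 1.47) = 12.2016*d^4 + 9.7188*d^3 - 21.342*d^2 + 7.566*d - 0.6468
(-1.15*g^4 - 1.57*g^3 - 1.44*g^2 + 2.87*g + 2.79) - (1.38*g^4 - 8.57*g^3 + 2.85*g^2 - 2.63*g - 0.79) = -2.53*g^4 + 7.0*g^3 - 4.29*g^2 + 5.5*g + 3.58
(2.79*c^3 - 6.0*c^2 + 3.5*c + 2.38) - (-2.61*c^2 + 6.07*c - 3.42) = 2.79*c^3 - 3.39*c^2 - 2.57*c + 5.8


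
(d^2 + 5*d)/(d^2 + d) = (d + 5)/(d + 1)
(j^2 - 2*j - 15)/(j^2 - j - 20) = (j + 3)/(j + 4)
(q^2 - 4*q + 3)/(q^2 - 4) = (q^2 - 4*q + 3)/(q^2 - 4)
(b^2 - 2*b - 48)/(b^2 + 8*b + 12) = (b - 8)/(b + 2)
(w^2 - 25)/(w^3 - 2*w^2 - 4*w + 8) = (w^2 - 25)/(w^3 - 2*w^2 - 4*w + 8)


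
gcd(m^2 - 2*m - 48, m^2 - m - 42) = m + 6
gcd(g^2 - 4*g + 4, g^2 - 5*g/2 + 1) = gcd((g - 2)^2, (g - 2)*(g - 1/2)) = g - 2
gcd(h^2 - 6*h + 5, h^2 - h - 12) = 1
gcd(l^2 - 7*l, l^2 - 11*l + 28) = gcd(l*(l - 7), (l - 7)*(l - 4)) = l - 7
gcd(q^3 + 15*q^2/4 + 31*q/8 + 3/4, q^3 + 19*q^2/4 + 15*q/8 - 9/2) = q + 3/2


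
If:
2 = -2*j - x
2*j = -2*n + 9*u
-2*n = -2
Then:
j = -x/2 - 1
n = 1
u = -x/9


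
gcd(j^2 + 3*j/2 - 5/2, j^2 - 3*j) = 1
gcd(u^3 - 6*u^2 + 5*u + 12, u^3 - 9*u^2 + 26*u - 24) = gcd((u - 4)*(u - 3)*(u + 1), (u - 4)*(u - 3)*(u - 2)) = u^2 - 7*u + 12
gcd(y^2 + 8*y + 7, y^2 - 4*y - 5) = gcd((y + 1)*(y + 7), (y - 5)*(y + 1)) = y + 1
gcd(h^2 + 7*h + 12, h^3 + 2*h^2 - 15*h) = 1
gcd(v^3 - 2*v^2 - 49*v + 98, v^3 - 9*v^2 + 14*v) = v^2 - 9*v + 14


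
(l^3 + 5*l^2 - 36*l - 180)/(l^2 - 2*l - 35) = (l^2 - 36)/(l - 7)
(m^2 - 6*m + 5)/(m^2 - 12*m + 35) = (m - 1)/(m - 7)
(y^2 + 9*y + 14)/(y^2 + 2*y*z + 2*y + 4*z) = (y + 7)/(y + 2*z)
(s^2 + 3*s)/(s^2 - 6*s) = (s + 3)/(s - 6)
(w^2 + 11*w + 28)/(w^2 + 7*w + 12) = (w + 7)/(w + 3)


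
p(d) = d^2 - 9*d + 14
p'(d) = 2*d - 9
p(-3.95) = 65.15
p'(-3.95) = -16.90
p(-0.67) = 20.48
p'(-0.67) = -10.34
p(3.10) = -4.29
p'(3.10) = -2.80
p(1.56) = 2.39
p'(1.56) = -5.88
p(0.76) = 7.74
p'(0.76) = -7.48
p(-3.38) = 55.84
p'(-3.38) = -15.76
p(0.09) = 13.20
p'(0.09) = -8.82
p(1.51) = 2.69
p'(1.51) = -5.98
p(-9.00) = 176.00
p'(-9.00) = -27.00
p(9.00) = 14.00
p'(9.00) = 9.00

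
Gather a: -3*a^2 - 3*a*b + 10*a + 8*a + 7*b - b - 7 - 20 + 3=-3*a^2 + a*(18 - 3*b) + 6*b - 24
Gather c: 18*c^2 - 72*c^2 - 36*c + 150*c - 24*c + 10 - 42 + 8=-54*c^2 + 90*c - 24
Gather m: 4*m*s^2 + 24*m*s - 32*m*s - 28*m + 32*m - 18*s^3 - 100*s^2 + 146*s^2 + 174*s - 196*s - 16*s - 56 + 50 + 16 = m*(4*s^2 - 8*s + 4) - 18*s^3 + 46*s^2 - 38*s + 10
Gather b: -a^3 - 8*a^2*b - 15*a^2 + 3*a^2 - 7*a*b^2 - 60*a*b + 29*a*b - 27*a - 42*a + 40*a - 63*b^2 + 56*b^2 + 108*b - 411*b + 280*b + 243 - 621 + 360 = -a^3 - 12*a^2 - 29*a + b^2*(-7*a - 7) + b*(-8*a^2 - 31*a - 23) - 18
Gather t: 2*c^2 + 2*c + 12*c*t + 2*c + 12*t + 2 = 2*c^2 + 4*c + t*(12*c + 12) + 2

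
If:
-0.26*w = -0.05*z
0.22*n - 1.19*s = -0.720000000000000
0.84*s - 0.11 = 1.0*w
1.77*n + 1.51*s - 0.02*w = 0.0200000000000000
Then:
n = -0.43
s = 0.53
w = 0.33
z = 1.72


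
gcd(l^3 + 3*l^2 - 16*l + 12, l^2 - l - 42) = l + 6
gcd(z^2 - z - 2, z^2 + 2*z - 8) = z - 2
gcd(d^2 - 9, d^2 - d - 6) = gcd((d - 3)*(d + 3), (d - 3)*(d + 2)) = d - 3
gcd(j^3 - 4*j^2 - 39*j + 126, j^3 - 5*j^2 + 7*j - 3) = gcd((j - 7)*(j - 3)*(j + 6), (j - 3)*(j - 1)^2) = j - 3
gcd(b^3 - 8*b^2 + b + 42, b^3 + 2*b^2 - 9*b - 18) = b^2 - b - 6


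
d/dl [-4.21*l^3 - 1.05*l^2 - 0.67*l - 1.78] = -12.63*l^2 - 2.1*l - 0.67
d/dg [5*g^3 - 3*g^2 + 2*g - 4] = 15*g^2 - 6*g + 2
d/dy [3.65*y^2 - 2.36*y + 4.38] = 7.3*y - 2.36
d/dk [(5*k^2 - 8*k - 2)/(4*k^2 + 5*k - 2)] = (57*k^2 - 4*k + 26)/(16*k^4 + 40*k^3 + 9*k^2 - 20*k + 4)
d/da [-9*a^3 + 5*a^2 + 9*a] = -27*a^2 + 10*a + 9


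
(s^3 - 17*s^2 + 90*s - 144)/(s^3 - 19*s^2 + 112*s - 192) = (s - 6)/(s - 8)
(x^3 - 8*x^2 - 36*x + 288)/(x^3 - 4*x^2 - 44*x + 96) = (x - 6)/(x - 2)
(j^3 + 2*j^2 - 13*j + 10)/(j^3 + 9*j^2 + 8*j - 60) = (j - 1)/(j + 6)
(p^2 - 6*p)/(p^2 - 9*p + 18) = p/(p - 3)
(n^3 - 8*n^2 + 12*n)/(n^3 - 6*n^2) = (n - 2)/n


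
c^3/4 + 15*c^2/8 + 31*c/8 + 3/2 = (c/4 + 1)*(c + 1/2)*(c + 3)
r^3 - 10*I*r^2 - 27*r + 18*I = (r - 6*I)*(r - 3*I)*(r - I)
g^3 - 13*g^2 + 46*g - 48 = (g - 8)*(g - 3)*(g - 2)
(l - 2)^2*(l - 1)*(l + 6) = l^4 + l^3 - 22*l^2 + 44*l - 24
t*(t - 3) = t^2 - 3*t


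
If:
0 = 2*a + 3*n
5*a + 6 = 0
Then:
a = -6/5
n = 4/5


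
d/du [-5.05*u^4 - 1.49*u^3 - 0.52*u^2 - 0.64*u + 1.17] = -20.2*u^3 - 4.47*u^2 - 1.04*u - 0.64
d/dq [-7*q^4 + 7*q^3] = q^2*(21 - 28*q)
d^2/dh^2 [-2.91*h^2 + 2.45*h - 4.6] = -5.82000000000000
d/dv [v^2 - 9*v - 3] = 2*v - 9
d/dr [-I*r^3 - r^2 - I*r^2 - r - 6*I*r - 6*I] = -3*I*r^2 - 2*r*(1 + I) - 1 - 6*I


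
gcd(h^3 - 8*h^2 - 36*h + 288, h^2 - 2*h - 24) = h - 6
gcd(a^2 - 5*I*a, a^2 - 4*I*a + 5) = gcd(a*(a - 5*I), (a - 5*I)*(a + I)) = a - 5*I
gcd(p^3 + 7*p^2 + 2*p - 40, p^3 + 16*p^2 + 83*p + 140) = p^2 + 9*p + 20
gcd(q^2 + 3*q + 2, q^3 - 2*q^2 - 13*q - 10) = q^2 + 3*q + 2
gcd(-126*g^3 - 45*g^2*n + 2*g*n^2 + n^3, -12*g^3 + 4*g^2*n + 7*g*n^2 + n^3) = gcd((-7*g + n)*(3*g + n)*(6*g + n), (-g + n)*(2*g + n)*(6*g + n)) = 6*g + n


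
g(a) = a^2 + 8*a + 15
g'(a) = 2*a + 8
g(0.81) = 22.14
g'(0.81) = 9.62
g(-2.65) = 0.82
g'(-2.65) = 2.70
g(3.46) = 54.65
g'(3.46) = 14.92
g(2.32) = 38.94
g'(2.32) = 12.64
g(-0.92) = 8.49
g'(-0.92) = 6.16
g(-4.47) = -0.78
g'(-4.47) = -0.94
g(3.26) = 51.71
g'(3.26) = 14.52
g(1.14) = 25.42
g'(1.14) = 10.28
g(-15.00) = 120.00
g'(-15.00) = -22.00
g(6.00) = 99.00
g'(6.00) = 20.00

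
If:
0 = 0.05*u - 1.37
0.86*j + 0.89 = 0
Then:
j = -1.03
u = 27.40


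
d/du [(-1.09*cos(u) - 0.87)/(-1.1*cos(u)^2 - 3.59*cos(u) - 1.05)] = (1.199*cos(u)^2 + 1.914*cos(u) + 1.9788)*sin(u)/(1.21*cos(u)^4 + 7.898*cos(u)^3 + 15.1981*cos(u)^2 + 7.539*cos(u) + 1.1025)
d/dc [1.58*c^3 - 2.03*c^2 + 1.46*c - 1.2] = 4.74*c^2 - 4.06*c + 1.46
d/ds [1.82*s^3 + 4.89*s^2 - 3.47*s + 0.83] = 5.46*s^2 + 9.78*s - 3.47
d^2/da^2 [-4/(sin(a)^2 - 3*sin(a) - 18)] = 4*(4*sin(a)^4 - 9*sin(a)^3 + 75*sin(a)^2 - 36*sin(a) - 54)/((sin(a) - 6)^3*(sin(a) + 3)^3)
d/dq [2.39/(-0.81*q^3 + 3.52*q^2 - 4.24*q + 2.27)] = (5.8077*q^2 - 16.8256*q + 10.1336)/(0.81*q^3 - 3.52*q^2 + 4.24*q - 2.27)^2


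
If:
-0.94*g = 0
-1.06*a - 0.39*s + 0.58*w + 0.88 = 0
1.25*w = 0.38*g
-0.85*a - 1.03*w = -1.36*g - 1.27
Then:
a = 1.49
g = 0.00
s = -1.80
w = 0.00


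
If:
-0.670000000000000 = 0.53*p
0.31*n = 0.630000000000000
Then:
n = 2.03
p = -1.26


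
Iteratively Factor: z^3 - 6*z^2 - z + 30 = (z + 2)*(z^2 - 8*z + 15) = (z - 3)*(z + 2)*(z - 5)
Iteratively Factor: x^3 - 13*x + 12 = (x - 1)*(x^2 + x - 12) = (x - 3)*(x - 1)*(x + 4)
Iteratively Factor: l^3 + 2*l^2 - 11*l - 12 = (l - 3)*(l^2 + 5*l + 4) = (l - 3)*(l + 4)*(l + 1)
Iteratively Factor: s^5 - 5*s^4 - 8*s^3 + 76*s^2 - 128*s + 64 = (s - 4)*(s^4 - s^3 - 12*s^2 + 28*s - 16) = (s - 4)*(s - 2)*(s^3 + s^2 - 10*s + 8) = (s - 4)*(s - 2)*(s - 1)*(s^2 + 2*s - 8) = (s - 4)*(s - 2)*(s - 1)*(s + 4)*(s - 2)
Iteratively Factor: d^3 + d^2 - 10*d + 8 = (d - 2)*(d^2 + 3*d - 4) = (d - 2)*(d - 1)*(d + 4)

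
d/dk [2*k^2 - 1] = 4*k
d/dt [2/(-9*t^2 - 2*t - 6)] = 4*(9*t + 1)/(9*t^2 + 2*t + 6)^2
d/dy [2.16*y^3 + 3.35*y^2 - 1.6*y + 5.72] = 6.48*y^2 + 6.7*y - 1.6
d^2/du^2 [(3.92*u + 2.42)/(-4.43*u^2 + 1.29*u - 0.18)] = (-(3.92*u + 2.42)*(8.86*u - 1.29)*(17.72*u - 2.58) + (104.1936*u + 11.3276)*(4.43*u^2 - 1.29*u + 0.18))/(4.43*u^2 - 1.29*u + 0.18)^3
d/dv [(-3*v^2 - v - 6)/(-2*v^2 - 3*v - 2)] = (7*v^2 - 12*v - 16)/(4*v^4 + 12*v^3 + 17*v^2 + 12*v + 4)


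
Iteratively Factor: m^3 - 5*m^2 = (m)*(m^2 - 5*m) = m^2*(m - 5)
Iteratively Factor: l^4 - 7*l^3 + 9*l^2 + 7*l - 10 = (l - 1)*(l^3 - 6*l^2 + 3*l + 10) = (l - 5)*(l - 1)*(l^2 - l - 2) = (l - 5)*(l - 1)*(l + 1)*(l - 2)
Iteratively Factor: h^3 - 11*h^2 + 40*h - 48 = (h - 3)*(h^2 - 8*h + 16) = (h - 4)*(h - 3)*(h - 4)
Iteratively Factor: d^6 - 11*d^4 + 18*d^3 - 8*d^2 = (d - 1)*(d^5 + d^4 - 10*d^3 + 8*d^2) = (d - 2)*(d - 1)*(d^4 + 3*d^3 - 4*d^2) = (d - 2)*(d - 1)*(d + 4)*(d^3 - d^2) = d*(d - 2)*(d - 1)*(d + 4)*(d^2 - d) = d*(d - 2)*(d - 1)^2*(d + 4)*(d)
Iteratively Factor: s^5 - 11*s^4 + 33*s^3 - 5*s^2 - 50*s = (s - 2)*(s^4 - 9*s^3 + 15*s^2 + 25*s) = (s - 5)*(s - 2)*(s^3 - 4*s^2 - 5*s) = s*(s - 5)*(s - 2)*(s^2 - 4*s - 5) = s*(s - 5)^2*(s - 2)*(s + 1)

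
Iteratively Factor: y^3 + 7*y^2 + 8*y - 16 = (y + 4)*(y^2 + 3*y - 4) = (y - 1)*(y + 4)*(y + 4)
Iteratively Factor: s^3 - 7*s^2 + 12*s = (s - 3)*(s^2 - 4*s) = (s - 4)*(s - 3)*(s)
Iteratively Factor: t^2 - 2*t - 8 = (t - 4)*(t + 2)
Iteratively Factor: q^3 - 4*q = (q - 2)*(q^2 + 2*q) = (q - 2)*(q + 2)*(q)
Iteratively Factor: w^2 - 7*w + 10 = (w - 5)*(w - 2)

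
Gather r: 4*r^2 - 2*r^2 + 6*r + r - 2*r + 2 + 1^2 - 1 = 2*r^2 + 5*r + 2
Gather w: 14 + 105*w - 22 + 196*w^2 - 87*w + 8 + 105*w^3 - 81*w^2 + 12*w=105*w^3 + 115*w^2 + 30*w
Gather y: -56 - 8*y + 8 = -8*y - 48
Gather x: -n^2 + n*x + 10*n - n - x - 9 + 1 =-n^2 + 9*n + x*(n - 1) - 8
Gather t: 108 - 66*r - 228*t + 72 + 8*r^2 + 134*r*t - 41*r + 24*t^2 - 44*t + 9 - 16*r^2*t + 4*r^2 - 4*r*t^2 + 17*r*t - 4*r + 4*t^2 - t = 12*r^2 - 111*r + t^2*(28 - 4*r) + t*(-16*r^2 + 151*r - 273) + 189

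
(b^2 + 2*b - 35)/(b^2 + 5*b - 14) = (b - 5)/(b - 2)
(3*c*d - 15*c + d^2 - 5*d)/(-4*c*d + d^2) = (-3*c*d + 15*c - d^2 + 5*d)/(d*(4*c - d))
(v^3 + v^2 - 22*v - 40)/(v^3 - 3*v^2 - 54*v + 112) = (v^3 + v^2 - 22*v - 40)/(v^3 - 3*v^2 - 54*v + 112)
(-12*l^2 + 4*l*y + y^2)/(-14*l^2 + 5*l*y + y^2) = (6*l + y)/(7*l + y)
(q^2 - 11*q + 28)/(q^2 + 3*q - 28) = (q - 7)/(q + 7)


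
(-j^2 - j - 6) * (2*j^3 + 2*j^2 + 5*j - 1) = -2*j^5 - 4*j^4 - 19*j^3 - 16*j^2 - 29*j + 6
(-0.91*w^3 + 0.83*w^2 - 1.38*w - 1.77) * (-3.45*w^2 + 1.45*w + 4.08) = 3.1395*w^5 - 4.183*w^4 + 2.2517*w^3 + 7.4919*w^2 - 8.1969*w - 7.2216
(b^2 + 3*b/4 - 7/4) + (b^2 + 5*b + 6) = 2*b^2 + 23*b/4 + 17/4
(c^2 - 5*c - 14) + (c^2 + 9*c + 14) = 2*c^2 + 4*c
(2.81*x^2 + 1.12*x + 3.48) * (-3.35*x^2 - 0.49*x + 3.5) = -9.4135*x^4 - 5.1289*x^3 - 2.3718*x^2 + 2.2148*x + 12.18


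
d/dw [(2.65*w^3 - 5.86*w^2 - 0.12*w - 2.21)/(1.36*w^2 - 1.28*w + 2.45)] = (3.604*w^4 - 6.784*w^3 + 27.1415*w^2 - 22.7028*w - 3.1228)/(1.8496*w^4 - 3.4816*w^3 + 8.3024*w^2 - 6.272*w + 6.0025)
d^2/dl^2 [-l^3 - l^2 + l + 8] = -6*l - 2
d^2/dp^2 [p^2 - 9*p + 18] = 2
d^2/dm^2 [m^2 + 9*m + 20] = 2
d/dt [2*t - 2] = 2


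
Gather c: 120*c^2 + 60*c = 120*c^2 + 60*c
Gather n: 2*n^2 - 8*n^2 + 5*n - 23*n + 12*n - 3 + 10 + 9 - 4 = -6*n^2 - 6*n + 12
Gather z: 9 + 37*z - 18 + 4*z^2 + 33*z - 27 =4*z^2 + 70*z - 36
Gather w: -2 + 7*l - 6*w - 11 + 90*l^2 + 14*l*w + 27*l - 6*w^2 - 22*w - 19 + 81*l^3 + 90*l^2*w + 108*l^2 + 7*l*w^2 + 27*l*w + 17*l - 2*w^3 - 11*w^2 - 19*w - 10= 81*l^3 + 198*l^2 + 51*l - 2*w^3 + w^2*(7*l - 17) + w*(90*l^2 + 41*l - 47) - 42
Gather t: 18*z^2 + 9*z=18*z^2 + 9*z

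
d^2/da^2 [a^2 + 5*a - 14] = 2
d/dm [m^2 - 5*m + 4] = 2*m - 5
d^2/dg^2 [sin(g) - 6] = -sin(g)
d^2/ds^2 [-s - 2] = 0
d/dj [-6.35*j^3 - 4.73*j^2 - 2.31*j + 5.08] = -19.05*j^2 - 9.46*j - 2.31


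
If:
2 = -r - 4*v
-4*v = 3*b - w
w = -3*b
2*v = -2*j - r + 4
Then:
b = -w/3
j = w/2 + 3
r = -2*w - 2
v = w/2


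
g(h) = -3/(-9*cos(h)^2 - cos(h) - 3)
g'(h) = -3*(-18*sin(h)*cos(h) - sin(h))/(-9*cos(h)^2 - cos(h) - 3)^2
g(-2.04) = 0.68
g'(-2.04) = 0.99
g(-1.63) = 1.01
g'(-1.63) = 0.02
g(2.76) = 0.31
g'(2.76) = -0.18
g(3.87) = 0.41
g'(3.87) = 0.47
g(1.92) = 0.81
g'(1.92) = -1.06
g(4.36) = 0.80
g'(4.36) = 1.06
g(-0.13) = 0.23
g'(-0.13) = -0.04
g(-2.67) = 0.32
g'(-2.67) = 0.24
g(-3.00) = 0.28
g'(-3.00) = 0.06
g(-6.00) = 0.24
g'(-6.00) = 0.10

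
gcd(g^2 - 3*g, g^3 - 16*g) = g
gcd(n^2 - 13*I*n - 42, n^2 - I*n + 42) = n - 7*I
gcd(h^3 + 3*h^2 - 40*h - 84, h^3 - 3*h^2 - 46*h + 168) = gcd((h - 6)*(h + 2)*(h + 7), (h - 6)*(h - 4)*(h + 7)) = h^2 + h - 42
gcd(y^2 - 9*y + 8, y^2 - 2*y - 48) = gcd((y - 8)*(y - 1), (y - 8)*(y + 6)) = y - 8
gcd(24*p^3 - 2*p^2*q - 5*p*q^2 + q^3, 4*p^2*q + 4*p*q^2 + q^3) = 2*p + q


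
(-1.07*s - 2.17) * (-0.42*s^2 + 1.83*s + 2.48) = 0.4494*s^3 - 1.0467*s^2 - 6.6247*s - 5.3816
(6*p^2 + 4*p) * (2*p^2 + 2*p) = 12*p^4 + 20*p^3 + 8*p^2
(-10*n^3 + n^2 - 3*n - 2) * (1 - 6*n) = 60*n^4 - 16*n^3 + 19*n^2 + 9*n - 2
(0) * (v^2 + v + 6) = 0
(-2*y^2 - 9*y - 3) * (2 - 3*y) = 6*y^3 + 23*y^2 - 9*y - 6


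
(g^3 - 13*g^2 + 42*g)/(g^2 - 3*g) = (g^2 - 13*g + 42)/(g - 3)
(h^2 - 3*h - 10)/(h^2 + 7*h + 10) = (h - 5)/(h + 5)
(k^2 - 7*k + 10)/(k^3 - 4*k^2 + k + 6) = (k - 5)/(k^2 - 2*k - 3)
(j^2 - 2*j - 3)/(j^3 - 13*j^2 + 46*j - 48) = (j + 1)/(j^2 - 10*j + 16)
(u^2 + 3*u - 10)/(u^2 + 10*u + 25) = (u - 2)/(u + 5)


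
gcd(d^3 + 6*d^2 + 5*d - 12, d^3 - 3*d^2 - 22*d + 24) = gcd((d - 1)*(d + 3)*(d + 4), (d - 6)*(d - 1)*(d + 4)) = d^2 + 3*d - 4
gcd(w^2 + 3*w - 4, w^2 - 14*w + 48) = 1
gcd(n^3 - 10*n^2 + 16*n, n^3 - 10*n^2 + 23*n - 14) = n - 2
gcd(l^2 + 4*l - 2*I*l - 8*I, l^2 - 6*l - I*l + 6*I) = 1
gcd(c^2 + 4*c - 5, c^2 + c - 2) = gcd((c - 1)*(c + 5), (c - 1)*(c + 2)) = c - 1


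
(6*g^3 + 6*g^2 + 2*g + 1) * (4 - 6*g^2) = -36*g^5 - 36*g^4 + 12*g^3 + 18*g^2 + 8*g + 4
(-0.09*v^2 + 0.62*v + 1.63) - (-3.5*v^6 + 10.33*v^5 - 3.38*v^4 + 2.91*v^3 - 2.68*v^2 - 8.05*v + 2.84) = 3.5*v^6 - 10.33*v^5 + 3.38*v^4 - 2.91*v^3 + 2.59*v^2 + 8.67*v - 1.21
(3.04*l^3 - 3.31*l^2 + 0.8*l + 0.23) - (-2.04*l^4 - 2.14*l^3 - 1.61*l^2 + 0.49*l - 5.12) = 2.04*l^4 + 5.18*l^3 - 1.7*l^2 + 0.31*l + 5.35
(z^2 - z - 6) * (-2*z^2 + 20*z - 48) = -2*z^4 + 22*z^3 - 56*z^2 - 72*z + 288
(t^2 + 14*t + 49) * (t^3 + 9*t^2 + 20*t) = t^5 + 23*t^4 + 195*t^3 + 721*t^2 + 980*t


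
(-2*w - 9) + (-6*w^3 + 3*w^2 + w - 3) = -6*w^3 + 3*w^2 - w - 12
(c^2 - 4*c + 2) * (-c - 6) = -c^3 - 2*c^2 + 22*c - 12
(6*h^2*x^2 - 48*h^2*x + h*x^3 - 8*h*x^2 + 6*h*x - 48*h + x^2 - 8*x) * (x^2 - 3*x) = 6*h^2*x^4 - 66*h^2*x^3 + 144*h^2*x^2 + h*x^5 - 11*h*x^4 + 30*h*x^3 - 66*h*x^2 + 144*h*x + x^4 - 11*x^3 + 24*x^2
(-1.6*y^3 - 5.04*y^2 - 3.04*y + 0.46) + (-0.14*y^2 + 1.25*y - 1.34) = -1.6*y^3 - 5.18*y^2 - 1.79*y - 0.88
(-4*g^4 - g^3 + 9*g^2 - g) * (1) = -4*g^4 - g^3 + 9*g^2 - g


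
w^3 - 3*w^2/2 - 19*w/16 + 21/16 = (w - 7/4)*(w - 3/4)*(w + 1)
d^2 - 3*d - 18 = (d - 6)*(d + 3)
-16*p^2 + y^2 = (-4*p + y)*(4*p + y)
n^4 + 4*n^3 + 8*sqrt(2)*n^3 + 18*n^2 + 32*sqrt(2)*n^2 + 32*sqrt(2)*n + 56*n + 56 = (n + 2)^2*(n + sqrt(2))*(n + 7*sqrt(2))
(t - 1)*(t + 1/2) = t^2 - t/2 - 1/2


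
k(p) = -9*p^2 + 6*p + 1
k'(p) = 6 - 18*p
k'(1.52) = -21.36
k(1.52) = -10.67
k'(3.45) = -56.10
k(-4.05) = -170.92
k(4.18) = -131.17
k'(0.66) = -5.88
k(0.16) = 1.73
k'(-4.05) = 78.90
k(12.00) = -1223.00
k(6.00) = -287.00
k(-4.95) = -249.22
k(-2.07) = -49.98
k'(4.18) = -69.24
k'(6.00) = -102.00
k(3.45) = -85.42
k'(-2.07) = 43.26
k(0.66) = 1.04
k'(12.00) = -210.00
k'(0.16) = 3.12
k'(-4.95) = 95.10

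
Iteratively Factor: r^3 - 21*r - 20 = (r + 4)*(r^2 - 4*r - 5) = (r + 1)*(r + 4)*(r - 5)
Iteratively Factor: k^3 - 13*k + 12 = (k - 1)*(k^2 + k - 12) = (k - 3)*(k - 1)*(k + 4)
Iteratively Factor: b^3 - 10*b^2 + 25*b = (b)*(b^2 - 10*b + 25) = b*(b - 5)*(b - 5)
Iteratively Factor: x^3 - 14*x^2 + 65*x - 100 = (x - 5)*(x^2 - 9*x + 20) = (x - 5)*(x - 4)*(x - 5)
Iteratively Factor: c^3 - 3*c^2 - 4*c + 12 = (c - 3)*(c^2 - 4) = (c - 3)*(c - 2)*(c + 2)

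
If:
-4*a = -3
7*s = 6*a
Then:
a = 3/4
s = 9/14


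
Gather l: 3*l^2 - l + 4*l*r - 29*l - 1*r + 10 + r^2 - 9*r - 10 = 3*l^2 + l*(4*r - 30) + r^2 - 10*r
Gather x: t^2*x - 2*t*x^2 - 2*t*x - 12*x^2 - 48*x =x^2*(-2*t - 12) + x*(t^2 - 2*t - 48)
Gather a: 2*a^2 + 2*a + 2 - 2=2*a^2 + 2*a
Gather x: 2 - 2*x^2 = 2 - 2*x^2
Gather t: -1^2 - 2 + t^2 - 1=t^2 - 4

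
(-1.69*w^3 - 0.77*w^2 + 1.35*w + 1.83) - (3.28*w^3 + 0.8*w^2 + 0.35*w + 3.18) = -4.97*w^3 - 1.57*w^2 + 1.0*w - 1.35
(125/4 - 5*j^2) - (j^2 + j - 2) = -6*j^2 - j + 133/4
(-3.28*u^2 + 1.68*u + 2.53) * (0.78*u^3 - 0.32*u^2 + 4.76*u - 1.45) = -2.5584*u^5 + 2.36*u^4 - 14.177*u^3 + 11.9432*u^2 + 9.6068*u - 3.6685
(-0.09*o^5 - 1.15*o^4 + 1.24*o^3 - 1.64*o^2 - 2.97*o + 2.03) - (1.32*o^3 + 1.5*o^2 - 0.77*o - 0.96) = -0.09*o^5 - 1.15*o^4 - 0.0800000000000001*o^3 - 3.14*o^2 - 2.2*o + 2.99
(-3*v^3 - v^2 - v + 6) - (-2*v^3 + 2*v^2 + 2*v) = -v^3 - 3*v^2 - 3*v + 6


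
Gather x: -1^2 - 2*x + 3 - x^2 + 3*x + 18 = -x^2 + x + 20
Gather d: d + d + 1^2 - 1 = 2*d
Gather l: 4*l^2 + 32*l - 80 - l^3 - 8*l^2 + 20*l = -l^3 - 4*l^2 + 52*l - 80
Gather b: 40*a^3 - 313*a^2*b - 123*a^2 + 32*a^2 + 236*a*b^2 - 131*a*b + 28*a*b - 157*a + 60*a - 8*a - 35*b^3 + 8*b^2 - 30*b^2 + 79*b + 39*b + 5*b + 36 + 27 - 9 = 40*a^3 - 91*a^2 - 105*a - 35*b^3 + b^2*(236*a - 22) + b*(-313*a^2 - 103*a + 123) + 54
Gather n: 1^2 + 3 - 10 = -6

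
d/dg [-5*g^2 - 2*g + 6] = -10*g - 2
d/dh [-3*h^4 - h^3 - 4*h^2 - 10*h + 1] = -12*h^3 - 3*h^2 - 8*h - 10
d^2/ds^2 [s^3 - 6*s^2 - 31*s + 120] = 6*s - 12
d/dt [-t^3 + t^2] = t*(2 - 3*t)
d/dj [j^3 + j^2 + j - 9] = 3*j^2 + 2*j + 1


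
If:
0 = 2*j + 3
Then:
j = -3/2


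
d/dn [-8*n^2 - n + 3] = -16*n - 1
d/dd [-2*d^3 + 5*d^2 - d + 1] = -6*d^2 + 10*d - 1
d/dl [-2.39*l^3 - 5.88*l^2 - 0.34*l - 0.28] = -7.17*l^2 - 11.76*l - 0.34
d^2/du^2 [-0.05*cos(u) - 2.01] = 0.05*cos(u)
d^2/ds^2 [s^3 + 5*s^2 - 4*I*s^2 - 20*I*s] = 6*s + 10 - 8*I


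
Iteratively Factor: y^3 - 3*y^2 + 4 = (y - 2)*(y^2 - y - 2) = (y - 2)^2*(y + 1)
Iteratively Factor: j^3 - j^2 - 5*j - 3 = (j - 3)*(j^2 + 2*j + 1) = (j - 3)*(j + 1)*(j + 1)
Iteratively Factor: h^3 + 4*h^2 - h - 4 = (h - 1)*(h^2 + 5*h + 4) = (h - 1)*(h + 1)*(h + 4)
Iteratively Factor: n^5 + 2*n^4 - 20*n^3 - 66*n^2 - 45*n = (n + 3)*(n^4 - n^3 - 17*n^2 - 15*n) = (n + 3)^2*(n^3 - 4*n^2 - 5*n) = (n - 5)*(n + 3)^2*(n^2 + n) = n*(n - 5)*(n + 3)^2*(n + 1)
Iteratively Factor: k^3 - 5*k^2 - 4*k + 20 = (k + 2)*(k^2 - 7*k + 10) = (k - 2)*(k + 2)*(k - 5)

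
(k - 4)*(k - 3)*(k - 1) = k^3 - 8*k^2 + 19*k - 12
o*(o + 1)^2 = o^3 + 2*o^2 + o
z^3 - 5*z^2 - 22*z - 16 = (z - 8)*(z + 1)*(z + 2)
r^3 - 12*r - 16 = (r - 4)*(r + 2)^2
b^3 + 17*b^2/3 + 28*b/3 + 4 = (b + 2/3)*(b + 2)*(b + 3)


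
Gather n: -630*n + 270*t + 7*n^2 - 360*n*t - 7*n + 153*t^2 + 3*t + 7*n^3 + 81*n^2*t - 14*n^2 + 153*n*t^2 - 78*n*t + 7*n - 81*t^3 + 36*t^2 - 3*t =7*n^3 + n^2*(81*t - 7) + n*(153*t^2 - 438*t - 630) - 81*t^3 + 189*t^2 + 270*t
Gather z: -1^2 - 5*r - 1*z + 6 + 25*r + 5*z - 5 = 20*r + 4*z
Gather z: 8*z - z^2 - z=-z^2 + 7*z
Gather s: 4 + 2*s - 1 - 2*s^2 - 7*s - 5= -2*s^2 - 5*s - 2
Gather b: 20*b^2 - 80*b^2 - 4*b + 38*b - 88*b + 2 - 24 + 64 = -60*b^2 - 54*b + 42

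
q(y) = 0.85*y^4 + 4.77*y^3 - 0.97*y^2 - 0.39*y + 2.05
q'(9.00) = 3619.86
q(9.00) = 8974.15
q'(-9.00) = -1302.42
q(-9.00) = 2026.51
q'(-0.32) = 1.58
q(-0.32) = 1.93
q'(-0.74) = 7.50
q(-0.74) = 0.13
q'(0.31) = 0.49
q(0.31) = 1.99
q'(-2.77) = 42.52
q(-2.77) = -55.65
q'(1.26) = 26.69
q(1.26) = 11.70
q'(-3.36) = 38.71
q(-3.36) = -80.19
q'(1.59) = 46.37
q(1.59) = 23.58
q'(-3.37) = 38.54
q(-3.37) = -80.58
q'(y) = 3.4*y^3 + 14.31*y^2 - 1.94*y - 0.39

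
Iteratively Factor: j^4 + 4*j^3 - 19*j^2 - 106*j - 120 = (j + 4)*(j^3 - 19*j - 30) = (j - 5)*(j + 4)*(j^2 + 5*j + 6) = (j - 5)*(j + 3)*(j + 4)*(j + 2)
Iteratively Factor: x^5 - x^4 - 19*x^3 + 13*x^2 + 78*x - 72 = (x - 1)*(x^4 - 19*x^2 - 6*x + 72) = (x - 2)*(x - 1)*(x^3 + 2*x^2 - 15*x - 36) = (x - 2)*(x - 1)*(x + 3)*(x^2 - x - 12) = (x - 4)*(x - 2)*(x - 1)*(x + 3)*(x + 3)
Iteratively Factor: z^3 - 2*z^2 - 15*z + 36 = (z - 3)*(z^2 + z - 12) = (z - 3)*(z + 4)*(z - 3)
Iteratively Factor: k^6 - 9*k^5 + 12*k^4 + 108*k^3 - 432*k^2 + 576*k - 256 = (k + 4)*(k^5 - 13*k^4 + 64*k^3 - 148*k^2 + 160*k - 64) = (k - 1)*(k + 4)*(k^4 - 12*k^3 + 52*k^2 - 96*k + 64) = (k - 2)*(k - 1)*(k + 4)*(k^3 - 10*k^2 + 32*k - 32) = (k - 4)*(k - 2)*(k - 1)*(k + 4)*(k^2 - 6*k + 8) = (k - 4)^2*(k - 2)*(k - 1)*(k + 4)*(k - 2)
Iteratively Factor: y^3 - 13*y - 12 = (y + 1)*(y^2 - y - 12) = (y - 4)*(y + 1)*(y + 3)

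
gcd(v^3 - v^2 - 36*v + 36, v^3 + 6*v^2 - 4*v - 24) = v + 6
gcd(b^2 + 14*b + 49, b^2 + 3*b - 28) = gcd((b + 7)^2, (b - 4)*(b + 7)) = b + 7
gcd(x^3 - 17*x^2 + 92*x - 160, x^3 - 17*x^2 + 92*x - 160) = x^3 - 17*x^2 + 92*x - 160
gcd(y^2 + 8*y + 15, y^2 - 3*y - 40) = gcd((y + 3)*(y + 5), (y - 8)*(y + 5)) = y + 5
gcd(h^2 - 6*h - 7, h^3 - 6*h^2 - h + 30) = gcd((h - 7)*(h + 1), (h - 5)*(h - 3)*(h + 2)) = 1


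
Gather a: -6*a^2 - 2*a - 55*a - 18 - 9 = -6*a^2 - 57*a - 27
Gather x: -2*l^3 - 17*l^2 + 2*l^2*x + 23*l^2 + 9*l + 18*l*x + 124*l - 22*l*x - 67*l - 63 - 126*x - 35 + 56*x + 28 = -2*l^3 + 6*l^2 + 66*l + x*(2*l^2 - 4*l - 70) - 70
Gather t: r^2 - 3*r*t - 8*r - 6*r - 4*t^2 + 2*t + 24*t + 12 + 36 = r^2 - 14*r - 4*t^2 + t*(26 - 3*r) + 48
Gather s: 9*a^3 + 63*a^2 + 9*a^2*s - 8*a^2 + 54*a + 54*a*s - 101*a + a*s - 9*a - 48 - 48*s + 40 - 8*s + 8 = 9*a^3 + 55*a^2 - 56*a + s*(9*a^2 + 55*a - 56)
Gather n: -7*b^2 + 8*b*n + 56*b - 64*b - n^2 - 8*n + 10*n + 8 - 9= -7*b^2 - 8*b - n^2 + n*(8*b + 2) - 1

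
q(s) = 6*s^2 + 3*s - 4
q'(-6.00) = -69.00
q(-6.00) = 194.00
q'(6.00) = 75.00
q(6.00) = 230.00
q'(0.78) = 12.36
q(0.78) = 1.99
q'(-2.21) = -23.52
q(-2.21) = 18.67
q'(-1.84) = -19.08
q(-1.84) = 10.79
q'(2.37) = 31.44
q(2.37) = 36.81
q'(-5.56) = -63.72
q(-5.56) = 164.80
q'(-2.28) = -24.36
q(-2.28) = 20.35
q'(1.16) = 16.92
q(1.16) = 7.55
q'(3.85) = 49.20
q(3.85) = 96.48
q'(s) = 12*s + 3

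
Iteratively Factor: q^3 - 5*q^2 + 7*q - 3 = (q - 3)*(q^2 - 2*q + 1) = (q - 3)*(q - 1)*(q - 1)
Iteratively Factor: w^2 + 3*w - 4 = (w - 1)*(w + 4)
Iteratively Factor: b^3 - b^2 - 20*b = (b + 4)*(b^2 - 5*b) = b*(b + 4)*(b - 5)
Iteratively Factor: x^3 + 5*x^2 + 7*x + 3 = (x + 1)*(x^2 + 4*x + 3) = (x + 1)^2*(x + 3)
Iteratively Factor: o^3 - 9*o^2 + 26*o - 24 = (o - 2)*(o^2 - 7*o + 12) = (o - 3)*(o - 2)*(o - 4)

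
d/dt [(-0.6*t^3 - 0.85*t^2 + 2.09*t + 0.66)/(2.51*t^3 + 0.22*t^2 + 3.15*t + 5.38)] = (8.88178419700125e-16*t^5 + 2.0015*t^4 - 14.2718*t^3 - 17.7911*t^2 - 9.4364*t + 9.1652)/(6.3001*t^6 + 1.1044*t^5 + 15.8614*t^4 + 28.3936*t^3 + 12.2897*t^2 + 33.894*t + 28.9444)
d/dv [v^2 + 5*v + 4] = 2*v + 5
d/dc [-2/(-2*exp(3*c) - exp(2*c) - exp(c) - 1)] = (-12*exp(2*c) - 4*exp(c) - 2)*exp(c)/(2*exp(3*c) + exp(2*c) + exp(c) + 1)^2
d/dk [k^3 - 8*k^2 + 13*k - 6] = 3*k^2 - 16*k + 13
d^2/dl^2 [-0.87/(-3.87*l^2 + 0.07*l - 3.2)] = (-26.059806*l^2 + 0.471366*l + 0.87*(7.74*l - 0.07)*(15.48*l - 0.14) - 21.54816)/(3.87*l^2 - 0.07*l + 3.2)^3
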